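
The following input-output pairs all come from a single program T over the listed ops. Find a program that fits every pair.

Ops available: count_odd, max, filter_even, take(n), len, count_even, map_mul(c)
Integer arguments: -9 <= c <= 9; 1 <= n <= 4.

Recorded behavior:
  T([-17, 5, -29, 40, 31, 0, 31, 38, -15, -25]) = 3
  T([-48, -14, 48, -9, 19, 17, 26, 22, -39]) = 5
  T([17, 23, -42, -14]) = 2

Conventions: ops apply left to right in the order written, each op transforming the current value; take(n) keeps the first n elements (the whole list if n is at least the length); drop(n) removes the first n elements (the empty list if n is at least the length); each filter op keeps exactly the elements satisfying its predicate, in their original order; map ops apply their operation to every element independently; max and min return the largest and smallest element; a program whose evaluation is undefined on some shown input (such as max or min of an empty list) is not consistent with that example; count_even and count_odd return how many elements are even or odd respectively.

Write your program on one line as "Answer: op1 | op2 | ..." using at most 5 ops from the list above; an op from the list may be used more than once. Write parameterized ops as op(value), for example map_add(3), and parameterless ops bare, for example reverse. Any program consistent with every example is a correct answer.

filter_even | map_mul(-1) | map_mul(-4) | len

Check, running the answer program on each example:
  [-17, 5, -29, 40, 31, 0, 31, 38, -15, -25] -> [40, 0, 38] -> [-40, 0, -38] -> [160, 0, 152] -> 3
  [-48, -14, 48, -9, 19, 17, 26, 22, -39] -> [-48, -14, 48, 26, 22] -> [48, 14, -48, -26, -22] -> [-192, -56, 192, 104, 88] -> 5
  [17, 23, -42, -14] -> [-42, -14] -> [42, 14] -> [-168, -56] -> 2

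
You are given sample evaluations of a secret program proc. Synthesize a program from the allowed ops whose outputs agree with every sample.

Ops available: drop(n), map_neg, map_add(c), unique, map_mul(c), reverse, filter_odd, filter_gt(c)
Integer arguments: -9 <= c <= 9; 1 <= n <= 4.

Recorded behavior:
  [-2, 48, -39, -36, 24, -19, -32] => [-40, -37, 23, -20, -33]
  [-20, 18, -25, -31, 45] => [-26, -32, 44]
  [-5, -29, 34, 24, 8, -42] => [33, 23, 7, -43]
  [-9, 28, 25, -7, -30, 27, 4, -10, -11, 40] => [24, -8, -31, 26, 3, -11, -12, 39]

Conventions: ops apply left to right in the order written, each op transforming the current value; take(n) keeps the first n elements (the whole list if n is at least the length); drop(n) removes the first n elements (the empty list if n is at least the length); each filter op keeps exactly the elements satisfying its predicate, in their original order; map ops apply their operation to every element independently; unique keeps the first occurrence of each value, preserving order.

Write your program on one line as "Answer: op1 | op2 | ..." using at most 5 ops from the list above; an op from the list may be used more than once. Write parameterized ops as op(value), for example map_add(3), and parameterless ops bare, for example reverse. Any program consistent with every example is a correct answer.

map_neg | drop(2) | map_neg | map_add(-1)

Check, running the answer program on each example:
  [-2, 48, -39, -36, 24, -19, -32] -> [2, -48, 39, 36, -24, 19, 32] -> [39, 36, -24, 19, 32] -> [-39, -36, 24, -19, -32] -> [-40, -37, 23, -20, -33]
  [-20, 18, -25, -31, 45] -> [20, -18, 25, 31, -45] -> [25, 31, -45] -> [-25, -31, 45] -> [-26, -32, 44]
  [-5, -29, 34, 24, 8, -42] -> [5, 29, -34, -24, -8, 42] -> [-34, -24, -8, 42] -> [34, 24, 8, -42] -> [33, 23, 7, -43]
  [-9, 28, 25, -7, -30, 27, 4, -10, -11, 40] -> [9, -28, -25, 7, 30, -27, -4, 10, 11, -40] -> [-25, 7, 30, -27, -4, 10, 11, -40] -> [25, -7, -30, 27, 4, -10, -11, 40] -> [24, -8, -31, 26, 3, -11, -12, 39]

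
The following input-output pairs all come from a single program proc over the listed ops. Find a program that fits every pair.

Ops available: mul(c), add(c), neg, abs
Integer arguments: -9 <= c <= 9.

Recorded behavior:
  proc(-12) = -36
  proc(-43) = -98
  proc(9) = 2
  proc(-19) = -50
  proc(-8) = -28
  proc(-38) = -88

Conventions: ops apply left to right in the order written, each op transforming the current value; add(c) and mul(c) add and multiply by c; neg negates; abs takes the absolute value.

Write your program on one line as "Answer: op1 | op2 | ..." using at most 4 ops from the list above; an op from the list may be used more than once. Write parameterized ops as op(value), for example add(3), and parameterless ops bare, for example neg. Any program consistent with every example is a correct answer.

add(-8) | abs | add(-2) | mul(-2)

Check, running the answer program on each example:
  -12 -> -20 -> 20 -> 18 -> -36
  -43 -> -51 -> 51 -> 49 -> -98
  9 -> 1 -> 1 -> -1 -> 2
  -19 -> -27 -> 27 -> 25 -> -50
  -8 -> -16 -> 16 -> 14 -> -28
  -38 -> -46 -> 46 -> 44 -> -88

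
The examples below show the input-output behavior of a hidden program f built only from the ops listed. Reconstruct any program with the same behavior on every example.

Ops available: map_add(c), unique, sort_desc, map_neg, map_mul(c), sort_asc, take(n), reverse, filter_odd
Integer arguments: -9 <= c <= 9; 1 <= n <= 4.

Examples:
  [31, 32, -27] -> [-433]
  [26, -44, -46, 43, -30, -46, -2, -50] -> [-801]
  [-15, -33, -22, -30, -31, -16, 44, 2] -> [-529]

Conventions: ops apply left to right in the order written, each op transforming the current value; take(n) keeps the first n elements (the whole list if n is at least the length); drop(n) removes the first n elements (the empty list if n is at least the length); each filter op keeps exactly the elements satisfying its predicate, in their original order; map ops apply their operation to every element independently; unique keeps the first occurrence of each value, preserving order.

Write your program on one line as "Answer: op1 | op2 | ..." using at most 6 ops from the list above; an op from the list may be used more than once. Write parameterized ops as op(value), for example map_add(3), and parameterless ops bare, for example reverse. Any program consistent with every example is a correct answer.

sort_asc | map_mul(-4) | map_mul(-4) | map_add(1) | map_add(-2) | take(1)

Check, running the answer program on each example:
  [31, 32, -27] -> [-27, 31, 32] -> [108, -124, -128] -> [-432, 496, 512] -> [-431, 497, 513] -> [-433, 495, 511] -> [-433]
  [26, -44, -46, 43, -30, -46, -2, -50] -> [-50, -46, -46, -44, -30, -2, 26, 43] -> [200, 184, 184, 176, 120, 8, -104, -172] -> [-800, -736, -736, -704, -480, -32, 416, 688] -> [-799, -735, -735, -703, -479, -31, 417, 689] -> [-801, -737, -737, -705, -481, -33, 415, 687] -> [-801]
  [-15, -33, -22, -30, -31, -16, 44, 2] -> [-33, -31, -30, -22, -16, -15, 2, 44] -> [132, 124, 120, 88, 64, 60, -8, -176] -> [-528, -496, -480, -352, -256, -240, 32, 704] -> [-527, -495, -479, -351, -255, -239, 33, 705] -> [-529, -497, -481, -353, -257, -241, 31, 703] -> [-529]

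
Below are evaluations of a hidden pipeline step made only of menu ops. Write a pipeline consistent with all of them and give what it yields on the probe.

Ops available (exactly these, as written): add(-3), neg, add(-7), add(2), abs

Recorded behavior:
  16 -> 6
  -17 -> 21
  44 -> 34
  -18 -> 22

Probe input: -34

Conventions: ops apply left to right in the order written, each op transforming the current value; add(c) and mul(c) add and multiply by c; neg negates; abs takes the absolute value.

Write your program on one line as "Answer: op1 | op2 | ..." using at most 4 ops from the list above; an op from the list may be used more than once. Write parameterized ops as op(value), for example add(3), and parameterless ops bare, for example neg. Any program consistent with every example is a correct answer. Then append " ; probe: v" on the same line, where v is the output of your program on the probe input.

add(-7) | abs | add(-3) ; probe: 38

Check, running the answer program on each example:
  16 -> 9 -> 9 -> 6
  -17 -> -24 -> 24 -> 21
  44 -> 37 -> 37 -> 34
  -18 -> -25 -> 25 -> 22
  probe: -34 -> -41 -> 41 -> 38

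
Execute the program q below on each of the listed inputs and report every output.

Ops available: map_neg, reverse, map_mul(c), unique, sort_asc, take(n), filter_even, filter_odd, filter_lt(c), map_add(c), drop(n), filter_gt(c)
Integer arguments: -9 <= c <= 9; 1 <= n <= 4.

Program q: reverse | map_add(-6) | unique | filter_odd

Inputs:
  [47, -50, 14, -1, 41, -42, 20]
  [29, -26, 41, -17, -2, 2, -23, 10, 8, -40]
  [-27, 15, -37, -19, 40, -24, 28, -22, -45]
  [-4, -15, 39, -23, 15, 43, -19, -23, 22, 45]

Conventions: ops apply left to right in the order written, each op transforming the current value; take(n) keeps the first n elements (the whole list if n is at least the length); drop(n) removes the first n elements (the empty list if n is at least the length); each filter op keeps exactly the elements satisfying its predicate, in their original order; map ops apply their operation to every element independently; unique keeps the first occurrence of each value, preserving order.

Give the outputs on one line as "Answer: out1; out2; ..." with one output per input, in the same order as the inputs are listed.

[35, -7, 41]; [-29, -23, 35, 23]; [-51, -25, -43, 9, -33]; [39, -29, -25, 37, 9, 33, -21]

Execution, op by op:
  [47, -50, 14, -1, 41, -42, 20] -> [20, -42, 41, -1, 14, -50, 47] -> [14, -48, 35, -7, 8, -56, 41] -> [14, -48, 35, -7, 8, -56, 41] -> [35, -7, 41]
  [29, -26, 41, -17, -2, 2, -23, 10, 8, -40] -> [-40, 8, 10, -23, 2, -2, -17, 41, -26, 29] -> [-46, 2, 4, -29, -4, -8, -23, 35, -32, 23] -> [-46, 2, 4, -29, -4, -8, -23, 35, -32, 23] -> [-29, -23, 35, 23]
  [-27, 15, -37, -19, 40, -24, 28, -22, -45] -> [-45, -22, 28, -24, 40, -19, -37, 15, -27] -> [-51, -28, 22, -30, 34, -25, -43, 9, -33] -> [-51, -28, 22, -30, 34, -25, -43, 9, -33] -> [-51, -25, -43, 9, -33]
  [-4, -15, 39, -23, 15, 43, -19, -23, 22, 45] -> [45, 22, -23, -19, 43, 15, -23, 39, -15, -4] -> [39, 16, -29, -25, 37, 9, -29, 33, -21, -10] -> [39, 16, -29, -25, 37, 9, 33, -21, -10] -> [39, -29, -25, 37, 9, 33, -21]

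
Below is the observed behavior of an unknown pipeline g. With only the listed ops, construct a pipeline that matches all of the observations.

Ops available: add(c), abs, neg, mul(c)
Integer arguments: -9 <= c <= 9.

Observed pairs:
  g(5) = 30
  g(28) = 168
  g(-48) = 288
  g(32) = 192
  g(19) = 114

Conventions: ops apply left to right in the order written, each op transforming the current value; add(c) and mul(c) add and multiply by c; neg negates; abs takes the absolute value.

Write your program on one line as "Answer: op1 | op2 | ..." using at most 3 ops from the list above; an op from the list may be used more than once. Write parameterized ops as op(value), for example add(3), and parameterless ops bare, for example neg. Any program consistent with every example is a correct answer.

mul(-6) | abs

Check, running the answer program on each example:
  5 -> -30 -> 30
  28 -> -168 -> 168
  -48 -> 288 -> 288
  32 -> -192 -> 192
  19 -> -114 -> 114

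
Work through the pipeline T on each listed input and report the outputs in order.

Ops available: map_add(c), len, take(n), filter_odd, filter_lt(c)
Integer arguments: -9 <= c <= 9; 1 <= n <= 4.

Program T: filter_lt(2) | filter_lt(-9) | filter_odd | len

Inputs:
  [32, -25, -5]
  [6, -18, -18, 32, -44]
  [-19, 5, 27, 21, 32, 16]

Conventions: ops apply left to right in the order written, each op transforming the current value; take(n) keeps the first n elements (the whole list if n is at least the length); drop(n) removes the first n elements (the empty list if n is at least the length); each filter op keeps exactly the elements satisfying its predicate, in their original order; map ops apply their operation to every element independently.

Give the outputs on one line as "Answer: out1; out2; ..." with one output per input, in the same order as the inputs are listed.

1; 0; 1

Execution, op by op:
  [32, -25, -5] -> [-25, -5] -> [-25] -> [-25] -> 1
  [6, -18, -18, 32, -44] -> [-18, -18, -44] -> [-18, -18, -44] -> [] -> 0
  [-19, 5, 27, 21, 32, 16] -> [-19] -> [-19] -> [-19] -> 1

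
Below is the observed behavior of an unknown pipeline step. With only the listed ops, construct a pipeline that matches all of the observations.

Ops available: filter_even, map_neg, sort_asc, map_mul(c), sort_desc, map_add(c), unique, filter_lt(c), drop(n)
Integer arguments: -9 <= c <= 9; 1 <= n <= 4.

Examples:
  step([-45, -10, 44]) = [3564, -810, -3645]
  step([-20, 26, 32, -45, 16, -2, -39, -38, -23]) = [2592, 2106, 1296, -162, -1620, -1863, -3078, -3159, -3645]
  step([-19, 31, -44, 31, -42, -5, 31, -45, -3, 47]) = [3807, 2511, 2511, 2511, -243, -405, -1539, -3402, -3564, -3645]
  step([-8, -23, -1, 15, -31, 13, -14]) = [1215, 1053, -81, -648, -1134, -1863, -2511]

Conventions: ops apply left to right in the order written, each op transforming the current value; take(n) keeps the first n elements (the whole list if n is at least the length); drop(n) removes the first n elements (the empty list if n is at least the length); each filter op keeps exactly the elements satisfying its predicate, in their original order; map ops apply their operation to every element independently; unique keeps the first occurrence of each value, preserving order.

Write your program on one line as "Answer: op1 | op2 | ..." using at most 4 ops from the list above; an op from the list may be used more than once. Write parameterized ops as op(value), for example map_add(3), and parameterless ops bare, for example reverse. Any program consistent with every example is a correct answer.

map_mul(-9) | map_mul(-9) | sort_desc

Check, running the answer program on each example:
  [-45, -10, 44] -> [405, 90, -396] -> [-3645, -810, 3564] -> [3564, -810, -3645]
  [-20, 26, 32, -45, 16, -2, -39, -38, -23] -> [180, -234, -288, 405, -144, 18, 351, 342, 207] -> [-1620, 2106, 2592, -3645, 1296, -162, -3159, -3078, -1863] -> [2592, 2106, 1296, -162, -1620, -1863, -3078, -3159, -3645]
  [-19, 31, -44, 31, -42, -5, 31, -45, -3, 47] -> [171, -279, 396, -279, 378, 45, -279, 405, 27, -423] -> [-1539, 2511, -3564, 2511, -3402, -405, 2511, -3645, -243, 3807] -> [3807, 2511, 2511, 2511, -243, -405, -1539, -3402, -3564, -3645]
  [-8, -23, -1, 15, -31, 13, -14] -> [72, 207, 9, -135, 279, -117, 126] -> [-648, -1863, -81, 1215, -2511, 1053, -1134] -> [1215, 1053, -81, -648, -1134, -1863, -2511]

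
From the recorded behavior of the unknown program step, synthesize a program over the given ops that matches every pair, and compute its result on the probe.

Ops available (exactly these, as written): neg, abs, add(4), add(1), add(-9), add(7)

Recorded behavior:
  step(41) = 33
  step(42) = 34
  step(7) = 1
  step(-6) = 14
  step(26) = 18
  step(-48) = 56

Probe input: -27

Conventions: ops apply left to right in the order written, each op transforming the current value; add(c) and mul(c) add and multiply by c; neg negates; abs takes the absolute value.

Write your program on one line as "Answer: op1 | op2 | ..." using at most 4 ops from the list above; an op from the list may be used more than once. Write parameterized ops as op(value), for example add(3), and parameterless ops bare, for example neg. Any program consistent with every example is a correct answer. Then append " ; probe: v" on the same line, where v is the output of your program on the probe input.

add(1) | add(-9) | abs ; probe: 35

Check, running the answer program on each example:
  41 -> 42 -> 33 -> 33
  42 -> 43 -> 34 -> 34
  7 -> 8 -> -1 -> 1
  -6 -> -5 -> -14 -> 14
  26 -> 27 -> 18 -> 18
  -48 -> -47 -> -56 -> 56
  probe: -27 -> -26 -> -35 -> 35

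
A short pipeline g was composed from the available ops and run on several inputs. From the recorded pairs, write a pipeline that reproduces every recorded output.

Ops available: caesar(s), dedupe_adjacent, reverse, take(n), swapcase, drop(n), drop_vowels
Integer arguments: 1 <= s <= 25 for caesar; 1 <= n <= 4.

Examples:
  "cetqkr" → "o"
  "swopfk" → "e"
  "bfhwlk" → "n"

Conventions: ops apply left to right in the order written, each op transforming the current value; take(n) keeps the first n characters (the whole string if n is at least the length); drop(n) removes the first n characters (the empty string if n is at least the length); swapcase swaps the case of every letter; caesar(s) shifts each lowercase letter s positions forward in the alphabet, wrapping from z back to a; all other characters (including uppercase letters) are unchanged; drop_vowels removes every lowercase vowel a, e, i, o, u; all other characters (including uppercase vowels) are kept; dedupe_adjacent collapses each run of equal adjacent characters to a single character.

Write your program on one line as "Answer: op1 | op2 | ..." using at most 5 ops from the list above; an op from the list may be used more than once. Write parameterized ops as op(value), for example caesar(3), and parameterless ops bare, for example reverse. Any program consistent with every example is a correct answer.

caesar(16) | take(3) | reverse | drop(2) | caesar(22)

Check, running the answer program on each example:
  "cetqkr" -> "sujgah" -> "suj" -> "jus" -> "s" -> "o"
  "swopfk" -> "imefva" -> "ime" -> "emi" -> "i" -> "e"
  "bfhwlk" -> "rvxmba" -> "rvx" -> "xvr" -> "r" -> "n"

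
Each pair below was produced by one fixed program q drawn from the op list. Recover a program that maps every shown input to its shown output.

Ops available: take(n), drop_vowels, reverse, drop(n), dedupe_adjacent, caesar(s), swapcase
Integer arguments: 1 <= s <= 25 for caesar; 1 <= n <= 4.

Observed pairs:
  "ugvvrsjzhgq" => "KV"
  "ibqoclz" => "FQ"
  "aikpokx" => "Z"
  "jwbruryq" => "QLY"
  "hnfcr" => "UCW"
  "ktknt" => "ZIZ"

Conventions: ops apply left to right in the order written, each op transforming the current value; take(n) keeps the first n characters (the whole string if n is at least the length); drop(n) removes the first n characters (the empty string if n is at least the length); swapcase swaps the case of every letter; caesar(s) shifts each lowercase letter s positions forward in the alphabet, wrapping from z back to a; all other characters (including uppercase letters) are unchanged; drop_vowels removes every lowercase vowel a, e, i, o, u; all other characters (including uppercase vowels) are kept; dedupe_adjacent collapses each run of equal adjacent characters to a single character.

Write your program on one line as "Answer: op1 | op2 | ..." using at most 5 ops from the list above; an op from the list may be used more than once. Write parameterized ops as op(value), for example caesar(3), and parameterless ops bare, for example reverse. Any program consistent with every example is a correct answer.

take(3) | drop_vowels | caesar(15) | reverse | swapcase

Check, running the answer program on each example:
  "ugvvrsjzhgq" -> "ugv" -> "gv" -> "vk" -> "kv" -> "KV"
  "ibqoclz" -> "ibq" -> "bq" -> "qf" -> "fq" -> "FQ"
  "aikpokx" -> "aik" -> "k" -> "z" -> "z" -> "Z"
  "jwbruryq" -> "jwb" -> "jwb" -> "ylq" -> "qly" -> "QLY"
  "hnfcr" -> "hnf" -> "hnf" -> "wcu" -> "ucw" -> "UCW"
  "ktknt" -> "ktk" -> "ktk" -> "ziz" -> "ziz" -> "ZIZ"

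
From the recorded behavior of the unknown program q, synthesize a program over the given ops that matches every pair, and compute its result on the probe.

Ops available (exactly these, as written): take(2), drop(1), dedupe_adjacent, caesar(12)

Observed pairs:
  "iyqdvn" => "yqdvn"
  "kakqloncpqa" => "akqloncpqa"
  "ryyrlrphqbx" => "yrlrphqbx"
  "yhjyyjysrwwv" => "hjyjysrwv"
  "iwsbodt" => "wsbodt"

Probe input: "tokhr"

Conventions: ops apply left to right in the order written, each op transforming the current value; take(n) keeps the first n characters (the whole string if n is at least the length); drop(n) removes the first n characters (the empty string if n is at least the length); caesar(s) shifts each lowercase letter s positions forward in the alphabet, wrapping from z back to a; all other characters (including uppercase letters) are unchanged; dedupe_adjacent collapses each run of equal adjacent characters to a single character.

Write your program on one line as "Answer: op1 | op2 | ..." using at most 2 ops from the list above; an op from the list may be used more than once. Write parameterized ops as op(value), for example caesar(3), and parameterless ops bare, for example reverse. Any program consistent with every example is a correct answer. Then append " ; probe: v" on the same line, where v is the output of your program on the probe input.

drop(1) | dedupe_adjacent ; probe: "okhr"

Check, running the answer program on each example:
  "iyqdvn" -> "yqdvn" -> "yqdvn"
  "kakqloncpqa" -> "akqloncpqa" -> "akqloncpqa"
  "ryyrlrphqbx" -> "yyrlrphqbx" -> "yrlrphqbx"
  "yhjyyjysrwwv" -> "hjyyjysrwwv" -> "hjyjysrwv"
  "iwsbodt" -> "wsbodt" -> "wsbodt"
  probe: "tokhr" -> "okhr" -> "okhr"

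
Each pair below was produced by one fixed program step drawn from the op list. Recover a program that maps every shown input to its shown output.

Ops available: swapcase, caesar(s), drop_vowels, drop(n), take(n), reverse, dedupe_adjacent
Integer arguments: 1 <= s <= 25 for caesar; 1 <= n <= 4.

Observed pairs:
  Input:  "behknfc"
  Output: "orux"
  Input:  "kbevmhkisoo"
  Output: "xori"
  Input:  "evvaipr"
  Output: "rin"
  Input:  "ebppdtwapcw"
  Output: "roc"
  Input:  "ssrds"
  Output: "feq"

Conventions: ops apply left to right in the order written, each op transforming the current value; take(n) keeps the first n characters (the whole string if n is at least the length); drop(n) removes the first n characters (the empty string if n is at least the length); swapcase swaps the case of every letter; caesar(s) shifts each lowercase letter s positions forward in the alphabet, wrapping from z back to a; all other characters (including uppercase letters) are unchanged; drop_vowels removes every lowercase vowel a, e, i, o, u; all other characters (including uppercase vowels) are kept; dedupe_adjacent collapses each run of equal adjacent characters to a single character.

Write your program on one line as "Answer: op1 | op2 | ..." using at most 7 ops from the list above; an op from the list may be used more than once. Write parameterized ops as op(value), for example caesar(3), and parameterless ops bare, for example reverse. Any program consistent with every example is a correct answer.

take(4) | caesar(19) | caesar(24) | dedupe_adjacent | caesar(13) | caesar(9)

Check, running the answer program on each example:
  "behknfc" -> "behk" -> "uxad" -> "svyb" -> "svyb" -> "filo" -> "orux"
  "kbevmhkisoo" -> "kbev" -> "duxo" -> "bsvm" -> "bsvm" -> "ofiz" -> "xori"
  "evvaipr" -> "evva" -> "xoot" -> "vmmr" -> "vmr" -> "ize" -> "rin"
  "ebppdtwapcw" -> "ebpp" -> "xuii" -> "vsgg" -> "vsg" -> "ift" -> "roc"
  "ssrds" -> "ssrd" -> "llkw" -> "jjiu" -> "jiu" -> "wvh" -> "feq"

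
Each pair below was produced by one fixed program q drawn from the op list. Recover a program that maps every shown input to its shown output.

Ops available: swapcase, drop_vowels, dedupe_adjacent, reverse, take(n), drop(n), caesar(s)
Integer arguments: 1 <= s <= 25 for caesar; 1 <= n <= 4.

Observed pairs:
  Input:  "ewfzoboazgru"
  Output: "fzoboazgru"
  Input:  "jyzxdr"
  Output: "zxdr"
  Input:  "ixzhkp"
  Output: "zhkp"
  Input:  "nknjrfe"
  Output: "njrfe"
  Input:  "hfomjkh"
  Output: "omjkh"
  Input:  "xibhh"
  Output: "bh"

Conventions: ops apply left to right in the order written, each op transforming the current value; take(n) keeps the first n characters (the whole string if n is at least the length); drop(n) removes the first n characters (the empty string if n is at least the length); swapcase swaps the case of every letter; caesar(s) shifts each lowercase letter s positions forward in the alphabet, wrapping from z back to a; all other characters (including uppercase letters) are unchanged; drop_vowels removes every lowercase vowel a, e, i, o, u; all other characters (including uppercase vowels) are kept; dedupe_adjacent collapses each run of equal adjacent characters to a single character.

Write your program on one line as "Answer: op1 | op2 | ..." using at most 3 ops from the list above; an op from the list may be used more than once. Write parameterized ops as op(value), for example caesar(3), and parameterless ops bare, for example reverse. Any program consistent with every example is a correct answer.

dedupe_adjacent | drop(1) | drop(1)

Check, running the answer program on each example:
  "ewfzoboazgru" -> "ewfzoboazgru" -> "wfzoboazgru" -> "fzoboazgru"
  "jyzxdr" -> "jyzxdr" -> "yzxdr" -> "zxdr"
  "ixzhkp" -> "ixzhkp" -> "xzhkp" -> "zhkp"
  "nknjrfe" -> "nknjrfe" -> "knjrfe" -> "njrfe"
  "hfomjkh" -> "hfomjkh" -> "fomjkh" -> "omjkh"
  "xibhh" -> "xibh" -> "ibh" -> "bh"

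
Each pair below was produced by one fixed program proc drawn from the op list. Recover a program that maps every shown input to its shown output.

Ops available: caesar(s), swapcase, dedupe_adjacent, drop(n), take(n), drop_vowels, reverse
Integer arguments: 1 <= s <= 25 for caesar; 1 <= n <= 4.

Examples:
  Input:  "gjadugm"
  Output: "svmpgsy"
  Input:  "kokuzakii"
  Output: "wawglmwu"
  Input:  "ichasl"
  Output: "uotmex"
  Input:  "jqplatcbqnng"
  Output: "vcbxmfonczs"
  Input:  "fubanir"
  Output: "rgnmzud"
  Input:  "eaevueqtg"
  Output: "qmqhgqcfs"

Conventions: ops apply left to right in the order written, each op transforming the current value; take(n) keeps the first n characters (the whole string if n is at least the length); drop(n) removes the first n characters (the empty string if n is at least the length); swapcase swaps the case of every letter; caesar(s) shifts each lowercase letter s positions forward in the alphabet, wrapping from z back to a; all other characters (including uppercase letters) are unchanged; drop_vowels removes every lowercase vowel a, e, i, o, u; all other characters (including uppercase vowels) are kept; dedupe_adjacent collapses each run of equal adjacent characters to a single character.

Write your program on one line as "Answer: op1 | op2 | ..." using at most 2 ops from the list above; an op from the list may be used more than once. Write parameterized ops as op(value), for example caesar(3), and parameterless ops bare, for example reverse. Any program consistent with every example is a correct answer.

caesar(12) | dedupe_adjacent

Check, running the answer program on each example:
  "gjadugm" -> "svmpgsy" -> "svmpgsy"
  "kokuzakii" -> "wawglmwuu" -> "wawglmwu"
  "ichasl" -> "uotmex" -> "uotmex"
  "jqplatcbqnng" -> "vcbxmfonczzs" -> "vcbxmfonczs"
  "fubanir" -> "rgnmzud" -> "rgnmzud"
  "eaevueqtg" -> "qmqhgqcfs" -> "qmqhgqcfs"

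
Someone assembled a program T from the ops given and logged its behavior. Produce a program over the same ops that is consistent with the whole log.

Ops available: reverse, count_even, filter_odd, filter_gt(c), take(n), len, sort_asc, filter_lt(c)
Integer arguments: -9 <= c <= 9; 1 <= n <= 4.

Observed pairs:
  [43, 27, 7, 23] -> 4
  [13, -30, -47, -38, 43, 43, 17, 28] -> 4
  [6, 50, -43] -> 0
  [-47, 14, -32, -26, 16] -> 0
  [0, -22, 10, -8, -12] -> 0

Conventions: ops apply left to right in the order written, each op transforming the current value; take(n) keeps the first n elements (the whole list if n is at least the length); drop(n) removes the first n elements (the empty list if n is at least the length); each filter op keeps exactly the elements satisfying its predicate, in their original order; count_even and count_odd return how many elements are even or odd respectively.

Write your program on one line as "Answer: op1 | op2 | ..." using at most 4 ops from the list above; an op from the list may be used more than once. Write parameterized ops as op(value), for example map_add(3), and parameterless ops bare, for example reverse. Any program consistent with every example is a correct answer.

filter_odd | filter_gt(6) | len

Check, running the answer program on each example:
  [43, 27, 7, 23] -> [43, 27, 7, 23] -> [43, 27, 7, 23] -> 4
  [13, -30, -47, -38, 43, 43, 17, 28] -> [13, -47, 43, 43, 17] -> [13, 43, 43, 17] -> 4
  [6, 50, -43] -> [-43] -> [] -> 0
  [-47, 14, -32, -26, 16] -> [-47] -> [] -> 0
  [0, -22, 10, -8, -12] -> [] -> [] -> 0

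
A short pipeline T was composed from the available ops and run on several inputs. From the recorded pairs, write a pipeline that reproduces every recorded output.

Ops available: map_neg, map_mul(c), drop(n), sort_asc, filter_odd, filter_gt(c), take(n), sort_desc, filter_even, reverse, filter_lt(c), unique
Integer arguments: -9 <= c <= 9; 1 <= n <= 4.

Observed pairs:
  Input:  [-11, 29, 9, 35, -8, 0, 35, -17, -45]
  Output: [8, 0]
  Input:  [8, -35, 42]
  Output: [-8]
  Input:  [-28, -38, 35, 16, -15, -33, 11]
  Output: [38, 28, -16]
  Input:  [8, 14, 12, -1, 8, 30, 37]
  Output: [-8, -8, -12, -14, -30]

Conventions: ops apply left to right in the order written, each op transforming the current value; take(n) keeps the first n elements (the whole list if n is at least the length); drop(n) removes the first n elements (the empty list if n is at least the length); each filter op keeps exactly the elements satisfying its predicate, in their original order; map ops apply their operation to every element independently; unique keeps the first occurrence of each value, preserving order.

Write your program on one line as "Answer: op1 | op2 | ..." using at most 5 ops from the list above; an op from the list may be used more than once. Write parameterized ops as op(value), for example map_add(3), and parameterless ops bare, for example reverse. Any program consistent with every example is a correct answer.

sort_desc | drop(1) | filter_even | map_neg | reverse

Check, running the answer program on each example:
  [-11, 29, 9, 35, -8, 0, 35, -17, -45] -> [35, 35, 29, 9, 0, -8, -11, -17, -45] -> [35, 29, 9, 0, -8, -11, -17, -45] -> [0, -8] -> [0, 8] -> [8, 0]
  [8, -35, 42] -> [42, 8, -35] -> [8, -35] -> [8] -> [-8] -> [-8]
  [-28, -38, 35, 16, -15, -33, 11] -> [35, 16, 11, -15, -28, -33, -38] -> [16, 11, -15, -28, -33, -38] -> [16, -28, -38] -> [-16, 28, 38] -> [38, 28, -16]
  [8, 14, 12, -1, 8, 30, 37] -> [37, 30, 14, 12, 8, 8, -1] -> [30, 14, 12, 8, 8, -1] -> [30, 14, 12, 8, 8] -> [-30, -14, -12, -8, -8] -> [-8, -8, -12, -14, -30]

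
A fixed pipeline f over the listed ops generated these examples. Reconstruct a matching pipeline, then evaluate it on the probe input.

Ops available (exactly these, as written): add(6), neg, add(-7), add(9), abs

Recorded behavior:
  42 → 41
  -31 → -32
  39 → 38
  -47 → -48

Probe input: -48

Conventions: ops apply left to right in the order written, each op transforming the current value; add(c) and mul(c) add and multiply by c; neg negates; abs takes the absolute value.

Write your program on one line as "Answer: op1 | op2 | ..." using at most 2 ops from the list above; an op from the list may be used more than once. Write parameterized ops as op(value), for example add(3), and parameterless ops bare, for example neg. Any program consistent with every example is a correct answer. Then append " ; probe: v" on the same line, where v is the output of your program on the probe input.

add(6) | add(-7) ; probe: -49

Check, running the answer program on each example:
  42 -> 48 -> 41
  -31 -> -25 -> -32
  39 -> 45 -> 38
  -47 -> -41 -> -48
  probe: -48 -> -42 -> -49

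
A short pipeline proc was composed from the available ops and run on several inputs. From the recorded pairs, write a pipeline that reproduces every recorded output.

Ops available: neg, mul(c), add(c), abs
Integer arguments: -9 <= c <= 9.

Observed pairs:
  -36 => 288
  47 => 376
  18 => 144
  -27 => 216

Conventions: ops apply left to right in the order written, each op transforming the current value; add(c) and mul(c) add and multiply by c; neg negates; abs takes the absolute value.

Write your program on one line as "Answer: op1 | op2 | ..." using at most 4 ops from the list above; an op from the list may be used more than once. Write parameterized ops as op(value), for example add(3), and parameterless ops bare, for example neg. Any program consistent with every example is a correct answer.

neg | mul(-8) | abs

Check, running the answer program on each example:
  -36 -> 36 -> -288 -> 288
  47 -> -47 -> 376 -> 376
  18 -> -18 -> 144 -> 144
  -27 -> 27 -> -216 -> 216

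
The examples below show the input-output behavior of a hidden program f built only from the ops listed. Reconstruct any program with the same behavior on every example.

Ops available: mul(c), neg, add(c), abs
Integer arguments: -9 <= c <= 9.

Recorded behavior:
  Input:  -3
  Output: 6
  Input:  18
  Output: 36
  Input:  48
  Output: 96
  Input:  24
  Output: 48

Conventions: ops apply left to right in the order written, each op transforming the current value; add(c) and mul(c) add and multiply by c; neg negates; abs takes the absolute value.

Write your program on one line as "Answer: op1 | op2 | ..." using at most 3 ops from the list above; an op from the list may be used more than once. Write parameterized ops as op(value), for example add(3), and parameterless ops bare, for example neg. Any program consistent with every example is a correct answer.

mul(2) | abs

Check, running the answer program on each example:
  -3 -> -6 -> 6
  18 -> 36 -> 36
  48 -> 96 -> 96
  24 -> 48 -> 48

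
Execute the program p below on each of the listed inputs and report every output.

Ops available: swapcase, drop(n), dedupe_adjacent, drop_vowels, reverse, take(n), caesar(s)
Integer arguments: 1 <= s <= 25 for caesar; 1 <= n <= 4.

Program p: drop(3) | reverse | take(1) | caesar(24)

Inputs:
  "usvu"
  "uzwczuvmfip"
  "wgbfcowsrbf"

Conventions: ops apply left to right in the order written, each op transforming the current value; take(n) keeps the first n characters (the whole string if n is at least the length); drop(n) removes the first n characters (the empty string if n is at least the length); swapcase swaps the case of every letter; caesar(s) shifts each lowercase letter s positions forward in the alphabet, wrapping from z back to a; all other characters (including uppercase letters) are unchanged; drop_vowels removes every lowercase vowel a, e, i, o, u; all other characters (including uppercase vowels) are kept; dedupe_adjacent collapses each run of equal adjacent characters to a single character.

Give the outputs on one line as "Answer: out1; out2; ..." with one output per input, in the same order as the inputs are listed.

Execution, op by op:
  "usvu" -> "u" -> "u" -> "u" -> "s"
  "uzwczuvmfip" -> "czuvmfip" -> "pifmvuzc" -> "p" -> "n"
  "wgbfcowsrbf" -> "fcowsrbf" -> "fbrswocf" -> "f" -> "d"

"s"; "n"; "d"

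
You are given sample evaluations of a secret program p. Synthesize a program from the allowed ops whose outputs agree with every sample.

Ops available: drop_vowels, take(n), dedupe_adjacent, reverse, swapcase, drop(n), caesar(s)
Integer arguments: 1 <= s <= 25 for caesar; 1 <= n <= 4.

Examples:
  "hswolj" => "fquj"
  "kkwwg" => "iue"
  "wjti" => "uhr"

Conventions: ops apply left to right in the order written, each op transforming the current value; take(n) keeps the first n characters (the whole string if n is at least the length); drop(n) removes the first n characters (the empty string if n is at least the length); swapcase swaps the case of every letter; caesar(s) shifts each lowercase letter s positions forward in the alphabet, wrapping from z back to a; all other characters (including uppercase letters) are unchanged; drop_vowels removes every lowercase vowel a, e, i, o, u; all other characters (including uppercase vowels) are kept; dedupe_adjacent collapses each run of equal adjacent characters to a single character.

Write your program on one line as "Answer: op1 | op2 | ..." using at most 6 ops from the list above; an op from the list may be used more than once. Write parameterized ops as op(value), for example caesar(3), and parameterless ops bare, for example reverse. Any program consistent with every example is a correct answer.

drop_vowels | dedupe_adjacent | caesar(23) | take(4) | caesar(1)

Check, running the answer program on each example:
  "hswolj" -> "hswlj" -> "hswlj" -> "eptig" -> "epti" -> "fquj"
  "kkwwg" -> "kkwwg" -> "kwg" -> "htd" -> "htd" -> "iue"
  "wjti" -> "wjt" -> "wjt" -> "tgq" -> "tgq" -> "uhr"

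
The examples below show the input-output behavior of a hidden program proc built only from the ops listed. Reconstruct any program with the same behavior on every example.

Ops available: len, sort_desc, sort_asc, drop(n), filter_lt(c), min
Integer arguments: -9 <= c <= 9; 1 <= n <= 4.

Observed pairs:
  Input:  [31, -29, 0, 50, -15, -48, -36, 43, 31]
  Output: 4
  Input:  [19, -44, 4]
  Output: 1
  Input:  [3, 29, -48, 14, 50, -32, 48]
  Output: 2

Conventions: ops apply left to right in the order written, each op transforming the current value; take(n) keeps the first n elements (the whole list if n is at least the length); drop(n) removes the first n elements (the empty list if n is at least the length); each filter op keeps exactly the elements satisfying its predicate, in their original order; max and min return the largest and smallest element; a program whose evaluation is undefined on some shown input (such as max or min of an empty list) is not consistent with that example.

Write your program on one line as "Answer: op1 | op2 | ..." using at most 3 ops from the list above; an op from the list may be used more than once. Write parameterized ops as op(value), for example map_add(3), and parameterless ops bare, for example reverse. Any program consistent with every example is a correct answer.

filter_lt(-2) | len

Check, running the answer program on each example:
  [31, -29, 0, 50, -15, -48, -36, 43, 31] -> [-29, -15, -48, -36] -> 4
  [19, -44, 4] -> [-44] -> 1
  [3, 29, -48, 14, 50, -32, 48] -> [-48, -32] -> 2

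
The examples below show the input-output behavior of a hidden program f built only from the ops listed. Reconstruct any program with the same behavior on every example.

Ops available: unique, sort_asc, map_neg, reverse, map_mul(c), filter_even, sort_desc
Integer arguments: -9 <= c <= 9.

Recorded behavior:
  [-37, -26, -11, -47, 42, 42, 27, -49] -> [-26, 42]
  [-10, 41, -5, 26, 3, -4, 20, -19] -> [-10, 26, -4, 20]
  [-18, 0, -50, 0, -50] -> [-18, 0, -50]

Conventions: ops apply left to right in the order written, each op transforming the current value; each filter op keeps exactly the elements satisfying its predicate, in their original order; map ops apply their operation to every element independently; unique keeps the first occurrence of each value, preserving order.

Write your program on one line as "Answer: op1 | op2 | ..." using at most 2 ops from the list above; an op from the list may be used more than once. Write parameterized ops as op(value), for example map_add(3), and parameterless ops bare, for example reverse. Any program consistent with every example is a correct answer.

unique | filter_even

Check, running the answer program on each example:
  [-37, -26, -11, -47, 42, 42, 27, -49] -> [-37, -26, -11, -47, 42, 27, -49] -> [-26, 42]
  [-10, 41, -5, 26, 3, -4, 20, -19] -> [-10, 41, -5, 26, 3, -4, 20, -19] -> [-10, 26, -4, 20]
  [-18, 0, -50, 0, -50] -> [-18, 0, -50] -> [-18, 0, -50]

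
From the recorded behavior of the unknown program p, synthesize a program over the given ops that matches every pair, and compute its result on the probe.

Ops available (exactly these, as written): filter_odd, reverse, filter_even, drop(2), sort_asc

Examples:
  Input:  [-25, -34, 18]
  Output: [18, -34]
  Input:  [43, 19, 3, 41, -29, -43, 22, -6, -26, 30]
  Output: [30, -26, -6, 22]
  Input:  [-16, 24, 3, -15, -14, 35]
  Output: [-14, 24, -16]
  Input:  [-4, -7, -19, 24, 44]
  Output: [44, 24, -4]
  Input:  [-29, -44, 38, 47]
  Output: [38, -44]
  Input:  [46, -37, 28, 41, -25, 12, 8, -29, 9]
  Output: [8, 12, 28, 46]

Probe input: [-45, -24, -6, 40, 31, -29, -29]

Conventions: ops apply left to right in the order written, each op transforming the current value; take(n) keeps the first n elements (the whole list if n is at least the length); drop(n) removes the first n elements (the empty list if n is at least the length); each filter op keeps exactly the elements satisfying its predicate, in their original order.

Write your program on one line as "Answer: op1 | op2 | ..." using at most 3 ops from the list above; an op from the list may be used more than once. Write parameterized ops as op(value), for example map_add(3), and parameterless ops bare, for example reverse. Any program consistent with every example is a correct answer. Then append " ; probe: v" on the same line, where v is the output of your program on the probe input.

reverse | filter_even ; probe: [40, -6, -24]

Check, running the answer program on each example:
  [-25, -34, 18] -> [18, -34, -25] -> [18, -34]
  [43, 19, 3, 41, -29, -43, 22, -6, -26, 30] -> [30, -26, -6, 22, -43, -29, 41, 3, 19, 43] -> [30, -26, -6, 22]
  [-16, 24, 3, -15, -14, 35] -> [35, -14, -15, 3, 24, -16] -> [-14, 24, -16]
  [-4, -7, -19, 24, 44] -> [44, 24, -19, -7, -4] -> [44, 24, -4]
  [-29, -44, 38, 47] -> [47, 38, -44, -29] -> [38, -44]
  [46, -37, 28, 41, -25, 12, 8, -29, 9] -> [9, -29, 8, 12, -25, 41, 28, -37, 46] -> [8, 12, 28, 46]
  probe: [-45, -24, -6, 40, 31, -29, -29] -> [-29, -29, 31, 40, -6, -24, -45] -> [40, -6, -24]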